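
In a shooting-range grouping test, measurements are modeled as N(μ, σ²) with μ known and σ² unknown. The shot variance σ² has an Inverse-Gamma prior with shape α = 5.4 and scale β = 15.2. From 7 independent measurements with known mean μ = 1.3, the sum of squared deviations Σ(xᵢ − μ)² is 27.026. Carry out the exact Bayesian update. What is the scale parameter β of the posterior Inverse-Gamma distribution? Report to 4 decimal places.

With known mean μ and an Inverse-Gamma(α, β) prior on σ², the Normal likelihood is conjugate: posterior is Inv-Gamma(α + n/2, β + Σ(xᵢ−μ)²/2).
Posterior: Inv-Gamma(5.4 + 7/2, 15.2 + 27.026/2) = Inv-Gamma(8.90, 28.7130).
Posterior β = 28.7130.

28.7130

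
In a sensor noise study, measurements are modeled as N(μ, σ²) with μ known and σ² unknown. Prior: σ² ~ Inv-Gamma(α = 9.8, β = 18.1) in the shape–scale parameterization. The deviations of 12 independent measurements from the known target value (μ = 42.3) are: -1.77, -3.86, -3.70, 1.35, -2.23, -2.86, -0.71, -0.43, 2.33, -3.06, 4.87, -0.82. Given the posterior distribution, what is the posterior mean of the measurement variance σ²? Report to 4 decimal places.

With known mean μ and an Inverse-Gamma(α, β) prior on σ², the Normal likelihood is conjugate: posterior is Inv-Gamma(α + n/2, β + Σ(xᵢ−μ)²/2).
Σ(xᵢ−μ)² = (-1.77)² + (-3.86)² + (-3.70)² + (1.35)² + (-2.23)² + (-2.86)² + (-0.71)² + (-0.43)² + (2.33)² + (-3.06)² + (4.87)² + (-0.82)² = 86.5683.
Posterior: Inv-Gamma(9.8 + 12/2, 18.1 + 86.5683/2) = Inv-Gamma(15.80, 61.38415).
E[σ²|data] = β/(α−1) = 61.38415/14.80 = 4.1476.

4.1476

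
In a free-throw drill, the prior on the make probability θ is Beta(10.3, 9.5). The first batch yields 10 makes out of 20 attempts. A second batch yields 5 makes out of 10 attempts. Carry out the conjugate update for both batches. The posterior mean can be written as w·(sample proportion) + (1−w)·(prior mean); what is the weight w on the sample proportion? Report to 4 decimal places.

The Beta prior is conjugate to a Binomial/Bernoulli likelihood; the update adds successes to α and failures to β.
Total number of attempts: n = 20 + 10 = 30.
Posterior mean = (α₀+k)/(α₀+β₀+n) = [n/(α₀+β₀+n)]·(k/n) + [(α₀+β₀)/(α₀+β₀+n)]·α₀/(α₀+β₀), so only n and the prior enter the weight.
The weight on the data is w = n/(α₀+β₀+n) = 30/(10.3+9.5+30) = 30/49.8 = 0.6024.

0.6024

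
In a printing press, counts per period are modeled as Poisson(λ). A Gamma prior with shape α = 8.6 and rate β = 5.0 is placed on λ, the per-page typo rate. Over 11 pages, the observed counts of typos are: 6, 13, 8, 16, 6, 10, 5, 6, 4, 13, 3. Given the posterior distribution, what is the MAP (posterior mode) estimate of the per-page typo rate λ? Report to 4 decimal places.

With a Gamma(shape α, rate β) prior, the Poisson likelihood is conjugate: the posterior is Gamma(α + ΣXᵢ, β + n).
Sum of counts S = 90 over n = 11 pages.
Posterior: Gamma(α+S, β+n) = Gamma(8.6+90, 5.0+11) = Gamma(98.6, 16.0).
Mode of Gamma(α,β) for α≥1 is (α−1)/β = 97.6/16.0 = 6.1000.

6.1000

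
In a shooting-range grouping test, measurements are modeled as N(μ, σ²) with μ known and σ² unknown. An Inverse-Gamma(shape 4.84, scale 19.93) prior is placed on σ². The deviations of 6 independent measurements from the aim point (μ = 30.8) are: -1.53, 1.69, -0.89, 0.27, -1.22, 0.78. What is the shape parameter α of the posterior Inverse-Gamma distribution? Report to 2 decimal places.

With known mean μ and an Inverse-Gamma(α, β) prior on σ², the Normal likelihood is conjugate: posterior is Inv-Gamma(α + n/2, β + Σ(xᵢ−μ)²/2).
Σ(xᵢ−μ)² = (-1.53)² + (1.69)² + (-0.89)² + (0.27)² + (-1.22)² + (0.78)² = 8.1588.
Posterior: Inv-Gamma(4.84 + 6/2, 19.93 + 8.1588/2) = Inv-Gamma(7.84, 24.00940).
Posterior α = 7.84.

7.84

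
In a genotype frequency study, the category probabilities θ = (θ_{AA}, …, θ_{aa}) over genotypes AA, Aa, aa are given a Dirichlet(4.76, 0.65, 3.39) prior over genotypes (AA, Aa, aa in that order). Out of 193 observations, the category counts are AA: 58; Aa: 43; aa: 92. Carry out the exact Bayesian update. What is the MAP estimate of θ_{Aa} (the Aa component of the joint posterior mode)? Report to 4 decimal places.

The Dirichlet prior is conjugate to the Multinomial likelihood: each posterior αⱼ = prior αⱼ + observed count nⱼ.
Posterior concentration: (62.76, 43.65, 95.39), total = 201.80.
Joint mode component: (α_{Aa}−1)/(Σα−K) = 42.65/198.80 = 0.2145.

0.2145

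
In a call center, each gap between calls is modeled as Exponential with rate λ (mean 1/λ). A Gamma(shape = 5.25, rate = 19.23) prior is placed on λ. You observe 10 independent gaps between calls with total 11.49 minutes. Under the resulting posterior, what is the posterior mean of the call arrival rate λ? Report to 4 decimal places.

0.4964

With a Gamma(shape α, rate β) prior on the exponential rate λ, the posterior after n observations with total T = Σxᵢ is Gamma(α+n, β+T).
Posterior: Gamma(5.25+10, 19.23+11.49) = Gamma(15.25, 30.72).
Posterior mean of λ = α/β = 15.25/30.72 = 0.4964.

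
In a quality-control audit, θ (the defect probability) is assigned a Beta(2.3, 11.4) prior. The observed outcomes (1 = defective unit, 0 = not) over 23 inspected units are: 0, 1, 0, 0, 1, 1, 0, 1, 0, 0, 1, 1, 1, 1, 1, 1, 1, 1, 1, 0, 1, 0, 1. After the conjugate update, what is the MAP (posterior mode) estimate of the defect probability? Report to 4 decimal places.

0.4697

The Beta prior is conjugate to a Binomial/Bernoulli likelihood; the update adds successes to α and failures to β.
Posterior: Beta(α+k, β+n−k) = Beta(2.3+15, 11.4+8) = Beta(17.3, 19.4).
Mode of Beta(a,b) for a,b>1 is (a−1)/(a+b−2) = 16.3/34.7 = 0.4697.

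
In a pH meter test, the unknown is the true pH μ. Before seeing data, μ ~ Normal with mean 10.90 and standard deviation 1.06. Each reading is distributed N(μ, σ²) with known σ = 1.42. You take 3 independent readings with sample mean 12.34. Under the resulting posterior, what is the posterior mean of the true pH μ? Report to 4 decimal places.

11.8010

For Normal data with known variance σ², a Normal(μ₀, σ₀²) prior on μ is conjugate. Posterior precision = 1/σ₀² + n/σ²; posterior mean is the precision-weighted average of μ₀ and x̄.
n·x̄ = 3·12.34 = 37.02.
σ₀² = 1.06² = 1.1236, σ² = 1.42² = 2.0164; σ² + n·σ₀² = 2.0164 + 3·1.1236 = 5.3872.
Posterior mean = (μ₀/σ₀² + n·x̄/σ²)/(1/σ₀² + n/σ²) = (σ²·μ₀ + σ₀²·n·x̄)/(σ² + n·σ₀²) = (2.0164·10.90 + 1.1236·37.02)/5.3872 = 63.574432/5.3872 = 11.8010.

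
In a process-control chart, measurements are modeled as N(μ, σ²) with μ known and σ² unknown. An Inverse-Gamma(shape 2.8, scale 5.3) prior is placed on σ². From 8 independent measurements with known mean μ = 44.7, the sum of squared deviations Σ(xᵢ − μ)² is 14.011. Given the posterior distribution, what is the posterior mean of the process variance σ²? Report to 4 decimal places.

2.1216

With known mean μ and an Inverse-Gamma(α, β) prior on σ², the Normal likelihood is conjugate: posterior is Inv-Gamma(α + n/2, β + Σ(xᵢ−μ)²/2).
Posterior: Inv-Gamma(2.8 + 8/2, 5.3 + 14.011/2) = Inv-Gamma(6.80, 12.3055).
E[σ²|data] = β/(α−1) = 12.3055/5.80 = 2.1216.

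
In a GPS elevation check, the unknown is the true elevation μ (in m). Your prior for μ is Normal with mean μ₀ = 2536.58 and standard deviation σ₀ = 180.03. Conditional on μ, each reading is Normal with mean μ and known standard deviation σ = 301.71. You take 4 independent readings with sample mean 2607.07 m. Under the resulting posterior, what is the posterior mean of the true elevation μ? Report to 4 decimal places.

2577.9923

For Normal data with known variance σ², a Normal(μ₀, σ₀²) prior on μ is conjugate. Posterior precision = 1/σ₀² + n/σ²; posterior mean is the precision-weighted average of μ₀ and x̄.
n·x̄ = 4·2607.07 = 10428.28.
σ₀² = 180.03² = 32410.8009, σ² = 301.71² = 91028.9241; σ² + n·σ₀² = 91028.9241 + 4·32410.8009 = 220672.1277.
Posterior mean = (μ₀/σ₀² + n·x̄/σ²)/(1/σ₀² + n/σ²) = (σ²·μ₀ + σ₀²·n·x̄)/(σ² + n·σ₀²) = (91028.9241·2536.58 + 32410.8009·10428.28)/220672.1277 = 568891055.10303/220672.1277 = 2577.9923.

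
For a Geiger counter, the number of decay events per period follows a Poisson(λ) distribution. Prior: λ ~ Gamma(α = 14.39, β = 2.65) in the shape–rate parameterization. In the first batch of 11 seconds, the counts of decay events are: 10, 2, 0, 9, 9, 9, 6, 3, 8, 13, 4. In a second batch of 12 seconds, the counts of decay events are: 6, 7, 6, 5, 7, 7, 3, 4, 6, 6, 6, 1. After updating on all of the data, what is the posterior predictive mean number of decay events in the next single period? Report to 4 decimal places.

5.9021

With a Gamma(shape α, rate β) prior, the Poisson likelihood is conjugate: the posterior is Gamma(α + ΣXᵢ, β + n).
Batch 1: sum of counts S = 73 over n = 11 seconds.
After batch 1: Gamma(α+S, β+n) = Gamma(14.39+73, 2.65+11) = Gamma(87.39, 13.65).
Batch 2: sum of counts S = 64 over n = 12 seconds.
After batch 2: Gamma(α+S, β+n) = Gamma(87.39+64, 13.65+12) = Gamma(151.39, 25.65).
The predictive distribution for one future period is NegBinom with mean α/β = 5.9021.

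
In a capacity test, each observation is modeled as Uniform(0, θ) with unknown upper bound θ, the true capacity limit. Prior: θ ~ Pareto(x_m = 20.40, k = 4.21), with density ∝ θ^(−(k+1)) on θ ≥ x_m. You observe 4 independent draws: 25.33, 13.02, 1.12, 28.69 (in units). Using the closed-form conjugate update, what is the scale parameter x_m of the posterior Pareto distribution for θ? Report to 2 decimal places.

A Pareto(scale x_m, shape k) prior on the upper bound θ of Uniform(0, θ) is conjugate: posterior is Pareto(max(x_m, max xᵢ), k + n).
Sample maximum = 28.69; prior scale x_m = 20.40 → posterior scale = max = 28.69.
Posterior shape = 4.21 + 4 = 8.21.
Posterior scale x_m = 28.69.

28.69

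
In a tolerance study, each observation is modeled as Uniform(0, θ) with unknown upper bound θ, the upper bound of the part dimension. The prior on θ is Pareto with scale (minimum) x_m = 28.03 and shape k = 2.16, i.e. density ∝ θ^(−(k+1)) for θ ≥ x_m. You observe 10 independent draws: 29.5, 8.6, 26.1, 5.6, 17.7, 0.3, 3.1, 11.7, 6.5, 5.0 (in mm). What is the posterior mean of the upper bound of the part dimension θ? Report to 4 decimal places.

A Pareto(scale x_m, shape k) prior on the upper bound θ of Uniform(0, θ) is conjugate: posterior is Pareto(max(x_m, max xᵢ), k + n).
Sample maximum = 29.5; prior scale x_m = 28.03 → posterior scale = max = 29.50.
Posterior shape = 2.16 + 10 = 12.16.
E[θ|data] = k·x_m/(k−1) = 12.16·29.50/11.16 = 32.1434.

32.1434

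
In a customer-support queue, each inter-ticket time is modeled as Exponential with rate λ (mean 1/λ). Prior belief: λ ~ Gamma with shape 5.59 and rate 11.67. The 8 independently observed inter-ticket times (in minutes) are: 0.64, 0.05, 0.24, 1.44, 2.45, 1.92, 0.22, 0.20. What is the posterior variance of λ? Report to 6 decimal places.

0.038328

With a Gamma(shape α, rate β) prior on the exponential rate λ, the posterior after n observations with total T = Σxᵢ is Gamma(α+n, β+T).
Sum of observations T = 7.16 minutes; n = 8.
Posterior: Gamma(5.59+8, 11.67+7.16) = Gamma(13.59, 18.83).
Var = α/β² = 0.038328.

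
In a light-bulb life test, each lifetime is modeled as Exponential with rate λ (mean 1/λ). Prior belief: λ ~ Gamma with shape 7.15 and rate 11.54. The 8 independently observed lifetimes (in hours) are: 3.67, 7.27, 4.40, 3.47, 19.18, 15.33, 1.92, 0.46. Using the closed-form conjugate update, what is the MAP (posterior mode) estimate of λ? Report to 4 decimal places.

With a Gamma(shape α, rate β) prior on the exponential rate λ, the posterior after n observations with total T = Σxᵢ is Gamma(α+n, β+T).
Sum of observations T = 55.70 hours; n = 8.
Posterior: Gamma(7.15+8, 11.54+55.70) = Gamma(15.15, 67.24).
Mode = (α−1)/β = 0.2104.

0.2104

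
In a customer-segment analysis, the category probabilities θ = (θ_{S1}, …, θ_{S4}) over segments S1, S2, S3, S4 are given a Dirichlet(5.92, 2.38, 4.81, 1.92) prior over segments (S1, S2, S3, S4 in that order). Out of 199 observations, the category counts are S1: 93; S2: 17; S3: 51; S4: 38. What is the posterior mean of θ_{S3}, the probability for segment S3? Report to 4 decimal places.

The Dirichlet prior is conjugate to the Multinomial likelihood: each posterior αⱼ = prior αⱼ + observed count nⱼ.
Posterior concentration: (98.92, 19.38, 55.81, 39.92), total = 214.03.
E[θ_{S3}|data] = α_{S3}/Σα = 55.81/214.03 = 0.2608.

0.2608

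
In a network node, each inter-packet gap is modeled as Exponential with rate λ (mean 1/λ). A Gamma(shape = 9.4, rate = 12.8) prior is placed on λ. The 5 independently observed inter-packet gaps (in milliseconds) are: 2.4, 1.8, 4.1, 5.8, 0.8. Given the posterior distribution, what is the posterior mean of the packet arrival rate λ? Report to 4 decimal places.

With a Gamma(shape α, rate β) prior on the exponential rate λ, the posterior after n observations with total T = Σxᵢ is Gamma(α+n, β+T).
Sum of observations T = 14.9 milliseconds; n = 5.
Posterior: Gamma(9.4+5, 12.8+14.9) = Gamma(14.4, 27.7).
Posterior mean of λ = α/β = 14.4/27.7 = 0.5199.

0.5199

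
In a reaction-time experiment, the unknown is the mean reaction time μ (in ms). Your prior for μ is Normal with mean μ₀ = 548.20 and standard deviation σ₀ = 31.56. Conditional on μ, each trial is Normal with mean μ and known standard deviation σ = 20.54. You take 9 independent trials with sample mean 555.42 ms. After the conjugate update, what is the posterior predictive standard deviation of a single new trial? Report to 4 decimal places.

For Normal data with known variance σ², a Normal(μ₀, σ₀²) prior on μ is conjugate. Posterior precision = 1/σ₀² + n/σ²; posterior mean is the precision-weighted average of μ₀ and x̄.
σ₀² = 31.56² = 996.0336, σ² = 20.54² = 421.8916; σ² + n·σ₀² = 421.8916 + 9·996.0336 = 9386.194.
Posterior precision = 1/σ₀² + n/σ² = 1/996.0336 + 9/421.8916 = (σ² + n·σ₀²)/(σ₀²σ²) = 9386.194/(996.0336·421.8916); posterior variance σₙ² = σ₀²σ²/(σ² + n·σ₀²) = 996.0336·421.8916/9386.194 = 44.769819.
Predictive variance for one new observation = σₙ² + σ² = 996.0336·421.8916/9386.194 + 421.8916 = σ²·(σ₀² + 9386.194)/9386.194 = 421.8916·10382.2276/9386.194 = 466.661419; SD = √(421.8916·10382.2276/9386.194) = 21.6023.

21.6023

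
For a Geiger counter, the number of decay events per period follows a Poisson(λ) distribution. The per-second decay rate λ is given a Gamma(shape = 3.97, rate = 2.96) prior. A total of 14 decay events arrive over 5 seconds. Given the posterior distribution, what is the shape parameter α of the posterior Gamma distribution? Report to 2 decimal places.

17.97

With a Gamma(shape α, rate β) prior, the Poisson likelihood is conjugate: the posterior is Gamma(α + ΣXᵢ, β + n).
Posterior: Gamma(α+S, β+n) = Gamma(3.97+14, 2.96+5) = Gamma(17.97, 7.96).
Posterior α = 17.97.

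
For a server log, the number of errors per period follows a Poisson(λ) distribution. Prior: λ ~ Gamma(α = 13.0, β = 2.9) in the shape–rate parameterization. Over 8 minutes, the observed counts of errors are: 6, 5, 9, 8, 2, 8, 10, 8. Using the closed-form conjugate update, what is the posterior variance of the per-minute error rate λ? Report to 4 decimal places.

With a Gamma(shape α, rate β) prior, the Poisson likelihood is conjugate: the posterior is Gamma(α + ΣXᵢ, β + n).
Sum of counts S = 56 over n = 8 minutes.
Posterior: Gamma(α+S, β+n) = Gamma(13.0+56, 2.9+8) = Gamma(69.0, 10.9).
Var = α/β² = 69.0/10.9² = 0.5808.

0.5808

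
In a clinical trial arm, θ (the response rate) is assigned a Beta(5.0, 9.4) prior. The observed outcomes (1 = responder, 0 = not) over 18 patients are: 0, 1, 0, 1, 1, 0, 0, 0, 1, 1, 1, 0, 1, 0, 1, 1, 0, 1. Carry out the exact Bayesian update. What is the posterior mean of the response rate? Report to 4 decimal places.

0.4630

The Beta prior is conjugate to a Binomial/Bernoulli likelihood; the update adds successes to α and failures to β.
Posterior: Beta(α+k, β+n−k) = Beta(5.0+10, 9.4+8) = Beta(15.0, 17.4).
Posterior mean = α/(α+β) = 15.0/32.4 = 0.4630.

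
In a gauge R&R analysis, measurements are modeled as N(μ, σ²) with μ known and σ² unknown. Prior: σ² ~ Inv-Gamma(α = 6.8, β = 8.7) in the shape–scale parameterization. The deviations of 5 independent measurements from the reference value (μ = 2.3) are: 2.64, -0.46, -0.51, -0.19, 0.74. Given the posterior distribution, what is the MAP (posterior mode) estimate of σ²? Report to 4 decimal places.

1.2342

With known mean μ and an Inverse-Gamma(α, β) prior on σ², the Normal likelihood is conjugate: posterior is Inv-Gamma(α + n/2, β + Σ(xᵢ−μ)²/2).
Σ(xᵢ−μ)² = (2.64)² + (-0.46)² + (-0.51)² + (-0.19)² + (0.74)² = 8.0250.
Posterior: Inv-Gamma(6.8 + 5/2, 8.7 + 8.0250/2) = Inv-Gamma(9.30, 12.71250).
Mode = β/(α+1) = 12.71250/10.30 = 1.2342.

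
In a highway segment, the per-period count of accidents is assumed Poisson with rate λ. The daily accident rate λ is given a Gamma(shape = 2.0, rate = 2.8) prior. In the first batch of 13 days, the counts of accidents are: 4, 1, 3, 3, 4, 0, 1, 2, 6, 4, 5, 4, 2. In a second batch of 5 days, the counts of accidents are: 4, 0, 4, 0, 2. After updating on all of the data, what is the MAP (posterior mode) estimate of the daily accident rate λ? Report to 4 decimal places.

2.4038

With a Gamma(shape α, rate β) prior, the Poisson likelihood is conjugate: the posterior is Gamma(α + ΣXᵢ, β + n).
Batch 1: sum of counts S = 39 over n = 13 days.
After batch 1: Gamma(α+S, β+n) = Gamma(2.0+39, 2.8+13) = Gamma(41.0, 15.8).
Batch 2: sum of counts S = 10 over n = 5 days.
After batch 2: Gamma(α+S, β+n) = Gamma(41.0+10, 15.8+5) = Gamma(51.0, 20.8).
Mode of Gamma(α,β) for α≥1 is (α−1)/β = 50.0/20.8 = 2.4038.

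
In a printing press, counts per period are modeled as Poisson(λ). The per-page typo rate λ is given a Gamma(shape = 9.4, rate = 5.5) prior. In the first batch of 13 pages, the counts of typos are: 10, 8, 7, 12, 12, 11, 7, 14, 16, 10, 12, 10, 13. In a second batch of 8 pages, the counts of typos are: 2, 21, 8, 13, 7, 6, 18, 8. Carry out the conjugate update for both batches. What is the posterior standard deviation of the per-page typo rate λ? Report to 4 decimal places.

0.5777

With a Gamma(shape α, rate β) prior, the Poisson likelihood is conjugate: the posterior is Gamma(α + ΣXᵢ, β + n).
Batch 1: sum of counts S = 142 over n = 13 pages.
After batch 1: Gamma(α+S, β+n) = Gamma(9.4+142, 5.5+13) = Gamma(151.4, 18.5).
Batch 2: sum of counts S = 83 over n = 8 pages.
After batch 2: Gamma(α+S, β+n) = Gamma(151.4+83, 18.5+8) = Gamma(234.4, 26.5).
SD = √α/β = √234.4/26.5 = 0.5777.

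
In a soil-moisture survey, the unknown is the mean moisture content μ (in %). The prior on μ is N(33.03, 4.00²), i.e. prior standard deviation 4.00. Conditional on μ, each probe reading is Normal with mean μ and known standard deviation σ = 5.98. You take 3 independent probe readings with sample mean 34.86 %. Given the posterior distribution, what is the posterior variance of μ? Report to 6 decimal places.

6.830989

For Normal data with known variance σ², a Normal(μ₀, σ₀²) prior on μ is conjugate. Posterior precision = 1/σ₀² + n/σ²; posterior mean is the precision-weighted average of μ₀ and x̄.
σ₀² = 4.00² = 16, σ² = 5.98² = 35.7604; σ² + n·σ₀² = 35.7604 + 3·16 = 83.7604.
Posterior precision = 1/σ₀² + n/σ² = 1/16 + 3/35.7604 = (σ² + n·σ₀²)/(σ₀²σ²) = 83.7604/(16·35.7604); posterior variance σₙ² = σ₀²σ²/(σ² + n·σ₀²) = 16·35.7604/83.7604 = 6.830989.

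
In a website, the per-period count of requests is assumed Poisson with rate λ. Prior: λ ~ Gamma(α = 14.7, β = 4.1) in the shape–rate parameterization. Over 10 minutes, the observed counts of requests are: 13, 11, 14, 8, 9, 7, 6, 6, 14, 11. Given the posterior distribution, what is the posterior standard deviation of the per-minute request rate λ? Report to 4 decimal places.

0.7562

With a Gamma(shape α, rate β) prior, the Poisson likelihood is conjugate: the posterior is Gamma(α + ΣXᵢ, β + n).
Sum of counts S = 99 over n = 10 minutes.
Posterior: Gamma(α+S, β+n) = Gamma(14.7+99, 4.1+10) = Gamma(113.7, 14.1).
SD = √α/β = √113.7/14.1 = 0.7562.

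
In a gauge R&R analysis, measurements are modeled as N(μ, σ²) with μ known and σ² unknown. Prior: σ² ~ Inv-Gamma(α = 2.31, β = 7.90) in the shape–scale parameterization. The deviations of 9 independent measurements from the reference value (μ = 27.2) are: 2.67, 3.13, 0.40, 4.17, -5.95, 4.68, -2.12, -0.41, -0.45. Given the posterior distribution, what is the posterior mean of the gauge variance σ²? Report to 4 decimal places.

9.6768

With known mean μ and an Inverse-Gamma(α, β) prior on σ², the Normal likelihood is conjugate: posterior is Inv-Gamma(α + n/2, β + Σ(xᵢ−μ)²/2).
Σ(xᵢ−μ)² = (2.67)² + (3.13)² + (0.40)² + (4.17)² + (-5.95)² + (4.68)² + (-2.12)² + (-0.41)² + (-0.45)² = 96.6446.
Posterior: Inv-Gamma(2.31 + 9/2, 7.90 + 96.6446/2) = Inv-Gamma(6.81, 56.22230).
E[σ²|data] = β/(α−1) = 56.22230/5.81 = 9.6768.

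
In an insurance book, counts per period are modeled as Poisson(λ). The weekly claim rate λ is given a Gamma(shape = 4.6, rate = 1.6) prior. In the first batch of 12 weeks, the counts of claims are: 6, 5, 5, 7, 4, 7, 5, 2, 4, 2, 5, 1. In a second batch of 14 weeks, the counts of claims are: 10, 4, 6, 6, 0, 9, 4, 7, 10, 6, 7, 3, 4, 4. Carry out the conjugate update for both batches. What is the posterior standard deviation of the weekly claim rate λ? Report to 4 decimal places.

0.4250

With a Gamma(shape α, rate β) prior, the Poisson likelihood is conjugate: the posterior is Gamma(α + ΣXᵢ, β + n).
Batch 1: sum of counts S = 53 over n = 12 weeks.
After batch 1: Gamma(α+S, β+n) = Gamma(4.6+53, 1.6+12) = Gamma(57.6, 13.6).
Batch 2: sum of counts S = 80 over n = 14 weeks.
After batch 2: Gamma(α+S, β+n) = Gamma(57.6+80, 13.6+14) = Gamma(137.6, 27.6).
SD = √α/β = √137.6/27.6 = 0.4250.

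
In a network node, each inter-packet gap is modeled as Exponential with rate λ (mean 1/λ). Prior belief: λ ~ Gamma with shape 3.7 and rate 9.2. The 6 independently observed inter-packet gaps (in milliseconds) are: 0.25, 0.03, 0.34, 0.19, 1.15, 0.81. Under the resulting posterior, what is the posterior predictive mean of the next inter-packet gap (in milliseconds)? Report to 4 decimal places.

1.3759

With a Gamma(shape α, rate β) prior on the exponential rate λ, the posterior after n observations with total T = Σxᵢ is Gamma(α+n, β+T).
Sum of observations T = 2.77 milliseconds; n = 6.
Posterior: Gamma(3.7+6, 9.2+2.77) = Gamma(9.7, 11.97).
The predictive distribution for the next observation is Lomax; its mean is β/(α−1) = 11.97/8.7 = 1.3759.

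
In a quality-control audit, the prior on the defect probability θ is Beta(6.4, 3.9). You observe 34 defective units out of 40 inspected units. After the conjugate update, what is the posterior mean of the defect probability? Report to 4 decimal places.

0.8032

The Beta prior is conjugate to a Binomial/Bernoulli likelihood; the update adds successes to α and failures to β.
Posterior: Beta(α+k, β+n−k) = Beta(6.4+34, 3.9+6) = Beta(40.4, 9.9).
Posterior mean = α/(α+β) = 40.4/50.3 = 0.8032.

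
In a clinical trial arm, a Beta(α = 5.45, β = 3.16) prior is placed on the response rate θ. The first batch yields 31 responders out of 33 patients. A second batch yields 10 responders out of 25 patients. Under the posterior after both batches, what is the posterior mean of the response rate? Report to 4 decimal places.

0.6973

The Beta prior is conjugate to a Binomial/Bernoulli likelihood; the update adds successes to α and failures to β.
After batch 1: Beta(5.45+31, 3.16+2) = Beta(36.45, 5.16).
After batch 2: Beta(36.45+10, 5.16+15) = Beta(46.45, 20.16).
Posterior mean = α/(α+β) = 46.45/66.61 = 0.6973.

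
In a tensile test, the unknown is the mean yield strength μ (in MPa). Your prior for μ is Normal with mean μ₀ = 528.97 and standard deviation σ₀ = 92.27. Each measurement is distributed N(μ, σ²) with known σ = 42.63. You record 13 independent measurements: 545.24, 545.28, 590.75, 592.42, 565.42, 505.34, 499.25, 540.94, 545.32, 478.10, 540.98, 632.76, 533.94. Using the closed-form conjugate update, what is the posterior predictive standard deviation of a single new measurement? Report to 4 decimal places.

44.2137

For Normal data with known variance σ², a Normal(μ₀, σ₀²) prior on μ is conjugate. Posterior precision = 1/σ₀² + n/σ²; posterior mean is the precision-weighted average of μ₀ and x̄.
σ₀² = 92.27² = 8513.7529, σ² = 42.63² = 1817.3169; σ² + n·σ₀² = 1817.3169 + 13·8513.7529 = 112496.1046.
Posterior precision = 1/σ₀² + n/σ² = 1/8513.7529 + 13/1817.3169 = (σ² + n·σ₀²)/(σ₀²σ²) = 112496.1046/(8513.7529·1817.3169); posterior variance σₙ² = σ₀²σ²/(σ² + n·σ₀²) = 8513.7529·1817.3169/112496.1046 = 137.535314.
Predictive variance for one new observation = σₙ² + σ² = 8513.7529·1817.3169/112496.1046 + 1817.3169 = σ²·(σ₀² + 112496.1046)/112496.1046 = 1817.3169·121009.8575/112496.1046 = 1954.852214; SD = √(1817.3169·121009.8575/112496.1046) = 44.2137.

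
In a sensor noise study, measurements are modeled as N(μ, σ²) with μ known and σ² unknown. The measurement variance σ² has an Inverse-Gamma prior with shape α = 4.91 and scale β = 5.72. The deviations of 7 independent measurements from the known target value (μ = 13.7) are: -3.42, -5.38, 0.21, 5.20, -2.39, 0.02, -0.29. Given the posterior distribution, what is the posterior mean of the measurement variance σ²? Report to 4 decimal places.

5.7329

With known mean μ and an Inverse-Gamma(α, β) prior on σ², the Normal likelihood is conjugate: posterior is Inv-Gamma(α + n/2, β + Σ(xᵢ−μ)²/2).
Σ(xᵢ−μ)² = (-3.42)² + (-5.38)² + (0.21)² + (5.20)² + (-2.39)² + (0.02)² + (-0.29)² = 73.5215.
Posterior: Inv-Gamma(4.91 + 7/2, 5.72 + 73.5215/2) = Inv-Gamma(8.41, 42.48075).
E[σ²|data] = β/(α−1) = 42.48075/7.41 = 5.7329.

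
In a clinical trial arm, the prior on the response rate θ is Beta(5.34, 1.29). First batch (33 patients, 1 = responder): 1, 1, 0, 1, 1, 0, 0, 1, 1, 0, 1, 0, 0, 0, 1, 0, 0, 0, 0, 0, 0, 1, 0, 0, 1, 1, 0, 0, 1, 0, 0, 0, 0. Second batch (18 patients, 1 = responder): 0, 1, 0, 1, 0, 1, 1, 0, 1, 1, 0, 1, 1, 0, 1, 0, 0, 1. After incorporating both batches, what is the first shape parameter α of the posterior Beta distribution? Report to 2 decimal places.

27.34

The Beta prior is conjugate to a Binomial/Bernoulli likelihood; the update adds successes to α and failures to β.
After batch 1: Beta(5.34+12, 1.29+21) = Beta(17.34, 22.29).
After batch 2: Beta(17.34+10, 22.29+8) = Beta(27.34, 30.29).
Posterior α = 27.34.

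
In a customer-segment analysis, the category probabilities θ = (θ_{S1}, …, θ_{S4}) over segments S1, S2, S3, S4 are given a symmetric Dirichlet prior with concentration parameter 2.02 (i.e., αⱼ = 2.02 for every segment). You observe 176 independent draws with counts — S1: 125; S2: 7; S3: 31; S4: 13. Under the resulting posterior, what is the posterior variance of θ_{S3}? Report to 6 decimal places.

The Dirichlet prior is conjugate to the Multinomial likelihood: each posterior αⱼ = prior αⱼ + observed count nⱼ.
Posterior concentration: (127.02, 9.02, 33.02, 15.02), total = 184.08.
Var[θ_j] = α_j(Σα−α_j)/((Σα)²(Σα+1)) = 33.02·151.06/(184.08²·185.08) = 0.000795.

0.000795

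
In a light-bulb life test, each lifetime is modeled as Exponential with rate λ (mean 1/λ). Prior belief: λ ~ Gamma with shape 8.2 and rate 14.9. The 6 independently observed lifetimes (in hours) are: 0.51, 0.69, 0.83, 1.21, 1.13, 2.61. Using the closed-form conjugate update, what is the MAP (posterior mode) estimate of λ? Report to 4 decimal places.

0.6033

With a Gamma(shape α, rate β) prior on the exponential rate λ, the posterior after n observations with total T = Σxᵢ is Gamma(α+n, β+T).
Sum of observations T = 6.98 hours; n = 6.
Posterior: Gamma(8.2+6, 14.9+6.98) = Gamma(14.2, 21.88).
Mode = (α−1)/β = 0.6033.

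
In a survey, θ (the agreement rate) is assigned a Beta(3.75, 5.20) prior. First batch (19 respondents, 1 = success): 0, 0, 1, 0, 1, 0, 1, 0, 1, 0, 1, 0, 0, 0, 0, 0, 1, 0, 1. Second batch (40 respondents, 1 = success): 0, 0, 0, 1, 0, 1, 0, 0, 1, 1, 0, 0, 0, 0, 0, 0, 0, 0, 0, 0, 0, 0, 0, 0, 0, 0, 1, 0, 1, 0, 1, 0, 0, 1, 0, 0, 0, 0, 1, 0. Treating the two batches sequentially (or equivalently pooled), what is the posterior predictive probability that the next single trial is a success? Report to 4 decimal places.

The Beta prior is conjugate to a Binomial/Bernoulli likelihood; the update adds successes to α and failures to β.
After batch 1: Beta(3.75+7, 5.20+12) = Beta(10.75, 17.20).
After batch 2: Beta(10.75+9, 17.20+31) = Beta(19.75, 48.20).
For a single future Bernoulli trial, P(success | data) = α/(α+β) = 0.2907.

0.2907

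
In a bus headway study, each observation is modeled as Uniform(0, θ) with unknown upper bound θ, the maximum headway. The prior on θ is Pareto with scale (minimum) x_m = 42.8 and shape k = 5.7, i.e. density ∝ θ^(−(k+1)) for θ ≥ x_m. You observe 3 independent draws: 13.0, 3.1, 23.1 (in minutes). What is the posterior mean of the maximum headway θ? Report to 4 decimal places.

A Pareto(scale x_m, shape k) prior on the upper bound θ of Uniform(0, θ) is conjugate: posterior is Pareto(max(x_m, max xᵢ), k + n).
Sample maximum = 23.1; prior scale x_m = 42.8 → posterior scale = max = 42.8.
Posterior shape = 5.7 + 3 = 8.7.
E[θ|data] = k·x_m/(k−1) = 8.7·42.8/7.7 = 48.3584.

48.3584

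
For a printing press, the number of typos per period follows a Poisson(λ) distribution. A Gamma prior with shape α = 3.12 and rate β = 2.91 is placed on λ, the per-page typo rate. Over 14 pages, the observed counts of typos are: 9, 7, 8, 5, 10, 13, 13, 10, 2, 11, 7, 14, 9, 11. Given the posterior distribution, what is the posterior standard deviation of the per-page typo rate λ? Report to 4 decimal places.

With a Gamma(shape α, rate β) prior, the Poisson likelihood is conjugate: the posterior is Gamma(α + ΣXᵢ, β + n).
Sum of counts S = 129 over n = 14 pages.
Posterior: Gamma(α+S, β+n) = Gamma(3.12+129, 2.91+14) = Gamma(132.12, 16.91).
SD = √α/β = √132.12/16.91 = 0.6797.

0.6797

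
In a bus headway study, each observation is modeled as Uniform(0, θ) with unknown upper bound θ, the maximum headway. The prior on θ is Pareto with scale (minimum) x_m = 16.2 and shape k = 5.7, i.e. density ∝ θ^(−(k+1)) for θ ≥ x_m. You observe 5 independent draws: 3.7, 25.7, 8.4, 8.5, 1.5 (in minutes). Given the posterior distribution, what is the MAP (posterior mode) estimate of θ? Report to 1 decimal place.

A Pareto(scale x_m, shape k) prior on the upper bound θ of Uniform(0, θ) is conjugate: posterior is Pareto(max(x_m, max xᵢ), k + n).
Sample maximum = 25.7; prior scale x_m = 16.2 → posterior scale = max = 25.7.
Posterior shape = 5.7 + 5 = 10.7.
The Pareto density is decreasing on [x_m, ∞), so the mode is x_m = 25.7.

25.7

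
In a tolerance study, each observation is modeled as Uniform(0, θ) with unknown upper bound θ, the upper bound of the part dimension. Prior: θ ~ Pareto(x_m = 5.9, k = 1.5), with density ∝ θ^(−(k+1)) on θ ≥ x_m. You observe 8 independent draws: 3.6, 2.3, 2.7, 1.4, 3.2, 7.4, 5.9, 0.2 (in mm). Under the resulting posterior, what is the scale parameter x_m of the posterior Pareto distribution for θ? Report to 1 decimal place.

7.4

A Pareto(scale x_m, shape k) prior on the upper bound θ of Uniform(0, θ) is conjugate: posterior is Pareto(max(x_m, max xᵢ), k + n).
Sample maximum = 7.4; prior scale x_m = 5.9 → posterior scale = max = 7.4.
Posterior shape = 1.5 + 8 = 9.5.
Posterior scale x_m = 7.4.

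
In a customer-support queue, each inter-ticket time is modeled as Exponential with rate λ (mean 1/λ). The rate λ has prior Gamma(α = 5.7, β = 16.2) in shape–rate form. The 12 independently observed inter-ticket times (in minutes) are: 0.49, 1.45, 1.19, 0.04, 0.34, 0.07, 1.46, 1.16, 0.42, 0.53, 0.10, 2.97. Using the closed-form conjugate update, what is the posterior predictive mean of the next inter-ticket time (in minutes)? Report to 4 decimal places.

1.5820

With a Gamma(shape α, rate β) prior on the exponential rate λ, the posterior after n observations with total T = Σxᵢ is Gamma(α+n, β+T).
Sum of observations T = 10.22 minutes; n = 12.
Posterior: Gamma(5.7+12, 16.2+10.22) = Gamma(17.7, 26.42).
The predictive distribution for the next observation is Lomax; its mean is β/(α−1) = 26.42/16.7 = 1.5820.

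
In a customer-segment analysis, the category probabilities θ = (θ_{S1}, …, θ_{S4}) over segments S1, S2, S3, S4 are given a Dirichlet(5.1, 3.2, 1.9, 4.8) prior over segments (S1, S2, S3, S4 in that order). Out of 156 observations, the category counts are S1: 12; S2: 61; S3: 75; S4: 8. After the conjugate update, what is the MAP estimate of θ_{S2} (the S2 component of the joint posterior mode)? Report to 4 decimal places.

The Dirichlet prior is conjugate to the Multinomial likelihood: each posterior αⱼ = prior αⱼ + observed count nⱼ.
Posterior concentration: (17.1, 64.2, 76.9, 12.8), total = 171.0.
Joint mode component: (α_{S2}−1)/(Σα−K) = 63.2/167.0 = 0.3784.

0.3784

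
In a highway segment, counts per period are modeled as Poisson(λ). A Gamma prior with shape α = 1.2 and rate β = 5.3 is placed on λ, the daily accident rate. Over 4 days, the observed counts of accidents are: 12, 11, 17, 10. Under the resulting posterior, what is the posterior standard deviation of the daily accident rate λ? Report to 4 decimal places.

0.7694

With a Gamma(shape α, rate β) prior, the Poisson likelihood is conjugate: the posterior is Gamma(α + ΣXᵢ, β + n).
Sum of counts S = 50 over n = 4 days.
Posterior: Gamma(α+S, β+n) = Gamma(1.2+50, 5.3+4) = Gamma(51.2, 9.3).
SD = √α/β = √51.2/9.3 = 0.7694.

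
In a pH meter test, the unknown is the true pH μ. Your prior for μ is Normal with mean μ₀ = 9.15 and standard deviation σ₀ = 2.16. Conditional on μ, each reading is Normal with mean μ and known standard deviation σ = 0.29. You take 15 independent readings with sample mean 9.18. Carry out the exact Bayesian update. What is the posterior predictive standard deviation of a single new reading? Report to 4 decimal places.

For Normal data with known variance σ², a Normal(μ₀, σ₀²) prior on μ is conjugate. Posterior precision = 1/σ₀² + n/σ²; posterior mean is the precision-weighted average of μ₀ and x̄.
σ₀² = 2.16² = 4.6656, σ² = 0.29² = 0.0841; σ² + n·σ₀² = 0.0841 + 15·4.6656 = 70.0681.
Posterior precision = 1/σ₀² + n/σ² = 1/4.6656 + 15/0.0841 = (σ² + n·σ₀²)/(σ₀²σ²) = 70.0681/(4.6656·0.0841); posterior variance σₙ² = σ₀²σ²/(σ² + n·σ₀²) = 4.6656·0.0841/70.0681 = 0.005600.
Predictive variance for one new observation = σₙ² + σ² = 4.6656·0.0841/70.0681 + 0.0841 = σ²·(σ₀² + 70.0681)/70.0681 = 0.0841·74.7337/70.0681 = 0.089700; SD = √(0.0841·74.7337/70.0681) = 0.2995.

0.2995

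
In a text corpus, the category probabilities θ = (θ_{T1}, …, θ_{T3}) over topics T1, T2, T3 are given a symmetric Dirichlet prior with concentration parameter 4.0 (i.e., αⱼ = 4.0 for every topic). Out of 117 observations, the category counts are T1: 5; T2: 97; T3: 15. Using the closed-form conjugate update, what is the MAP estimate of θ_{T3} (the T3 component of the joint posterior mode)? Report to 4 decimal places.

0.1429

The Dirichlet prior is conjugate to the Multinomial likelihood: each posterior αⱼ = prior αⱼ + observed count nⱼ.
Posterior concentration: (9.0, 101.0, 19.0), total = 129.0.
Joint mode component: (α_{T3}−1)/(Σα−K) = 18.0/126.0 = 0.1429.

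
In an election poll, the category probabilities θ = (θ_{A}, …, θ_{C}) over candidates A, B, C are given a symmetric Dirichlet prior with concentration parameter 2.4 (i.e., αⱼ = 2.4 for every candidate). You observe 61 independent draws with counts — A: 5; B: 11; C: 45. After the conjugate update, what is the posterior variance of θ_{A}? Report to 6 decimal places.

0.001398

The Dirichlet prior is conjugate to the Multinomial likelihood: each posterior αⱼ = prior αⱼ + observed count nⱼ.
Posterior concentration: (7.4, 13.4, 47.4), total = 68.2.
Var[θ_j] = α_j(Σα−α_j)/((Σα)²(Σα+1)) = 7.4·60.8/(68.2²·69.2) = 0.001398.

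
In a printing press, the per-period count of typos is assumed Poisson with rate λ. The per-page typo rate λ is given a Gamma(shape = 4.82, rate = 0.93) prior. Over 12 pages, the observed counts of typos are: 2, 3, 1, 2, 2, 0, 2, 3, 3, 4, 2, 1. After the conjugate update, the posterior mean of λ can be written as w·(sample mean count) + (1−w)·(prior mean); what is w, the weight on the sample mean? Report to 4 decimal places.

0.9281

With a Gamma(shape α, rate β) prior, the Poisson likelihood is conjugate: the posterior is Gamma(α + ΣXᵢ, β + n).
Posterior mean = (α₀+S)/(β₀+n) = [n/(β₀+n)]·(S/n) + [β₀/(β₀+n)]·(α₀/β₀), so only n and β₀ enter the weight.
Weight on data w = n/(β₀+n) = 12/(0.93+12) = 12/12.93 = 0.9281.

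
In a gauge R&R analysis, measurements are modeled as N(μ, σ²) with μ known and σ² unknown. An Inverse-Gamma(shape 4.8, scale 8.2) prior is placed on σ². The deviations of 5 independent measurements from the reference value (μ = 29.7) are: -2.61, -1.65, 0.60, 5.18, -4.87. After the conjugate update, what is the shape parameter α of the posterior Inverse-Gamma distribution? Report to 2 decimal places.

With known mean μ and an Inverse-Gamma(α, β) prior on σ², the Normal likelihood is conjugate: posterior is Inv-Gamma(α + n/2, β + Σ(xᵢ−μ)²/2).
Σ(xᵢ−μ)² = (-2.61)² + (-1.65)² + (0.60)² + (5.18)² + (-4.87)² = 60.4439.
Posterior: Inv-Gamma(4.8 + 5/2, 8.2 + 60.4439/2) = Inv-Gamma(7.30, 38.42195).
Posterior α = 7.30.

7.30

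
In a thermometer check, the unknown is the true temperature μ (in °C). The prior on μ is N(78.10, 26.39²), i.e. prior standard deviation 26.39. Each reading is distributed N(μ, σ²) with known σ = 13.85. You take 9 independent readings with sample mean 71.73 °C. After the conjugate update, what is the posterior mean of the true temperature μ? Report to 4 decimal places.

71.9192

For Normal data with known variance σ², a Normal(μ₀, σ₀²) prior on μ is conjugate. Posterior precision = 1/σ₀² + n/σ²; posterior mean is the precision-weighted average of μ₀ and x̄.
n·x̄ = 9·71.73 = 645.57.
σ₀² = 26.39² = 696.4321, σ² = 13.85² = 191.8225; σ² + n·σ₀² = 191.8225 + 9·696.4321 = 6459.7114.
Posterior mean = (μ₀/σ₀² + n·x̄/σ²)/(1/σ₀² + n/σ²) = (σ²·μ₀ + σ₀²·n·x̄)/(σ² + n·σ₀²) = (191.8225·78.10 + 696.4321·645.57)/6459.7114 = 464577.008047/6459.7114 = 71.9192.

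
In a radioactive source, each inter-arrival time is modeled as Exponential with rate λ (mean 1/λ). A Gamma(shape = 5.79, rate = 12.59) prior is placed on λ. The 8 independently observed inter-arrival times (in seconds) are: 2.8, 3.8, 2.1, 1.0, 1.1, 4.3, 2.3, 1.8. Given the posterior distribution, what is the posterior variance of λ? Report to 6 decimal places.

0.013645

With a Gamma(shape α, rate β) prior on the exponential rate λ, the posterior after n observations with total T = Σxᵢ is Gamma(α+n, β+T).
Sum of observations T = 19.2 seconds; n = 8.
Posterior: Gamma(5.79+8, 12.59+19.2) = Gamma(13.79, 31.79).
Var = α/β² = 0.013645.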